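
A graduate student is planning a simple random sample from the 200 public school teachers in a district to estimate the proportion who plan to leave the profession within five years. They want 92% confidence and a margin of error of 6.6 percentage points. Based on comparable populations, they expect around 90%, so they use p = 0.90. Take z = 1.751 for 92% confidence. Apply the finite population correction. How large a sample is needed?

49

Unadjusted: n₀ = 1.751² × 0.90 × 0.10 / 0.066² ≈ 63.35, so n₀ = 64.
Finite population correction with N = 200: n = n₀ / (1 + (n₀−1)/N) = 64 / (1 + 63/200) = 64 / 1.3150 ≈ 48.67.
Rounding up, n = 49.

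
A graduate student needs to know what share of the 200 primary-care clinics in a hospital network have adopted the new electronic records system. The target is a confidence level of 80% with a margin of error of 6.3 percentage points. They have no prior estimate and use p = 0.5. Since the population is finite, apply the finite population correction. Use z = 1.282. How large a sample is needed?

69

Unadjusted: n₀ = 1.282² × 0.50 × 0.50 / 0.063² ≈ 103.52, so n₀ = 104.
Finite population correction with N = 200: n = n₀ / (1 + (n₀−1)/N) = 104 / (1 + 103/200) = 104 / 1.5150 ≈ 68.65.
Rounding up, n = 69.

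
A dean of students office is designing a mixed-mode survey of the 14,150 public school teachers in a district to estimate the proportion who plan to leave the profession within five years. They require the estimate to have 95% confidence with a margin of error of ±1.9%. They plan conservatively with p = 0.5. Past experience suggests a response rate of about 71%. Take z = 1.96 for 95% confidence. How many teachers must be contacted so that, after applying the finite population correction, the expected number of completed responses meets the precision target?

Completed interviews needed (unadjusted): n₀ = 1.96² × 0.2500 / 0.019² ≈ 2660.39 → 2661.
FPC for N = 14,150: n = 2661 / (1 + 2660/14150) = 2661 / 1.1880 ≈ 2239.93 → 2240.
At a 71% response rate, contacts needed = 2240 / 0.71 ≈ 3154.93 → 3155.

3155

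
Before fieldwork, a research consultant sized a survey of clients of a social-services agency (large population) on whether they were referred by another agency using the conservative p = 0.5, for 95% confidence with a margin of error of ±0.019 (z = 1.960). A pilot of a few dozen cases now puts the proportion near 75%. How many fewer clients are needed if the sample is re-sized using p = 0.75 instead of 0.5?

Conservative (p = 0.5): n = 1.960² × 0.25 / 0.019² ≈ 2660.39 → 2661.
Using p = 0.75: p(1−p) = 0.1875, so n = 1.960² × 0.1875 / 0.019² ≈ 1995.29 → 1996.
Reduction: 2661 − 1996 = 665.

665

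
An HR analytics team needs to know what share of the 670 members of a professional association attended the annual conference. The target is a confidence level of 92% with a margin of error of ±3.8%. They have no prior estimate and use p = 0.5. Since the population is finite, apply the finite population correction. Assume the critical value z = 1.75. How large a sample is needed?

Unadjusted: n₀ = 1.75² × 0.50 × 0.50 / 0.038² ≈ 530.21, so n₀ = 531.
Finite population correction with N = 670: n = n₀ / (1 + (n₀−1)/N) = 531 / (1 + 530/670) = 531 / 1.7910 ≈ 296.48.
Rounding up, n = 297.

297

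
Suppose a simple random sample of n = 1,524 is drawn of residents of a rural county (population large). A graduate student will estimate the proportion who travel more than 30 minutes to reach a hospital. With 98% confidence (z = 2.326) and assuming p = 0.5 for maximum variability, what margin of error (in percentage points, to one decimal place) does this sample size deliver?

3.0

SE(p̂) = √[p(1−p)/n] = √[0.2500/1524] = 0.01281.
E = z × SE = 2.326 × 0.01281 = 0.02979, or 3.0 percentage points.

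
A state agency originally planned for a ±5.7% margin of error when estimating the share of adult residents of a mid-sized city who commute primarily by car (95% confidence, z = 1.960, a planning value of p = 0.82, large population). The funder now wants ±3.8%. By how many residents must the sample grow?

At ±5.7%: n = 1.960² × 0.1476 / 0.057² ≈ 174.52 → 175.
At ±3.8%: n = 1.960² × 0.1476 / 0.038² ≈ 392.67 → 393.
Additional respondents: 393 − 175 = 218.

218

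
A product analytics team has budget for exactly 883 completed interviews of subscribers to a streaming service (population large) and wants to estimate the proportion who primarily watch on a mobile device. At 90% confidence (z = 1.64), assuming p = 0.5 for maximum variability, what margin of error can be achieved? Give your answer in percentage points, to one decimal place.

SE(p̂) = √[p(1−p)/n] = √[0.2500/883] = 0.01683.
E = z × SE = 1.64 × 0.01683 = 0.02760, or 2.8 percentage points.

2.8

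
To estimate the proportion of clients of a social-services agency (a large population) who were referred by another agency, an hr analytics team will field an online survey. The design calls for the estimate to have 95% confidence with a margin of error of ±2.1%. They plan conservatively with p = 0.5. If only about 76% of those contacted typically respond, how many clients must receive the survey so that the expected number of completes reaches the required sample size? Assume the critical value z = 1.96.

Completed interviews needed: n₀ = 1.96² × 0.2500 / 0.021² ≈ 2177.78 → 2178.
At a 76% response rate, contacts needed = 2178 / 0.76 ≈ 2865.79 → 2866.

2866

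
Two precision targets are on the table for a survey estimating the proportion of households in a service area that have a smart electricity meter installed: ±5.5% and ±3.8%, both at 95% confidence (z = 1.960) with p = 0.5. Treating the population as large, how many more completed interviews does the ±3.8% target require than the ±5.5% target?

348

At ±5.5%: n = 1.960² × 0.2500 / 0.055² ≈ 317.49 → 318.
At ±3.8%: n = 1.960² × 0.2500 / 0.038² ≈ 665.10 → 666.
Additional respondents: 666 − 318 = 348.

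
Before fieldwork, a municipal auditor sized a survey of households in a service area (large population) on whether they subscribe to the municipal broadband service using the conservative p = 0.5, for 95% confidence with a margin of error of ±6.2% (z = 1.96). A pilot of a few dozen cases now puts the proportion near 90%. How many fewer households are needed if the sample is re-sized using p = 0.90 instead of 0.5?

Conservative (p = 0.5): n = 1.96² × 0.25 / 0.062² ≈ 249.84 → 250.
Using p = 0.90: p(1−p) = 0.0900, so n = 1.96² × 0.0900 / 0.062² ≈ 89.94 → 90.
Reduction: 250 − 90 = 160.

160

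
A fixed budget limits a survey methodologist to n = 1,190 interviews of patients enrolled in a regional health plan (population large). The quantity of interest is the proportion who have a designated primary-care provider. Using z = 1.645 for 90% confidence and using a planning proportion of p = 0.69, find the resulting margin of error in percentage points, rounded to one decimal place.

SE(p̂) = √[p(1−p)/n] = √[0.2139/1190] = 0.01341.
E = z × SE = 1.645 × 0.01341 = 0.02205, or 2.2 percentage points.

2.2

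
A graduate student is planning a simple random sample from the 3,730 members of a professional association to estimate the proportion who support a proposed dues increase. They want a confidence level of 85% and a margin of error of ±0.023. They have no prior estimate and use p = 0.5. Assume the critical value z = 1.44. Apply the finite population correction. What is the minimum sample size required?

777

Unadjusted: n₀ = 1.44² × 0.50 × 0.50 / 0.023² ≈ 979.96, so n₀ = 980.
Finite population correction with N = 3,730: n = n₀ / (1 + (n₀−1)/N) = 980 / (1 + 979/3730) = 980 / 1.2625 ≈ 776.26.
Rounding up, n = 777.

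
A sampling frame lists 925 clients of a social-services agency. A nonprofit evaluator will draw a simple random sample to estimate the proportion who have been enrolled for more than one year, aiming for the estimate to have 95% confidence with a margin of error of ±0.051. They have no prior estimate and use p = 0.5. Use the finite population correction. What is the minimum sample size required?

265

For 95% confidence, z = 1.960.
Unadjusted: n₀ = 1.960² × 0.50 × 0.50 / 0.051² ≈ 369.24, so n₀ = 370.
Finite population correction with N = 925: n = n₀ / (1 + (n₀−1)/N) = 370 / (1 + 369/925) = 370 / 1.3989 ≈ 264.49.
Rounding up, n = 265.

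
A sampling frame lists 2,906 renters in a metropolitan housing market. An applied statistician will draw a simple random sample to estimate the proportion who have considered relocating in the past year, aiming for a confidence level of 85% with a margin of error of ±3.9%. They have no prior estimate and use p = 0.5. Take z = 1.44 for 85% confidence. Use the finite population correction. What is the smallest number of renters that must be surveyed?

306

Unadjusted: n₀ = 1.44² × 0.50 × 0.50 / 0.039² ≈ 340.83, so n₀ = 341.
Finite population correction with N = 2,906: n = n₀ / (1 + (n₀−1)/N) = 341 / (1 + 340/2906) = 341 / 1.1170 ≈ 305.28.
Rounding up, n = 306.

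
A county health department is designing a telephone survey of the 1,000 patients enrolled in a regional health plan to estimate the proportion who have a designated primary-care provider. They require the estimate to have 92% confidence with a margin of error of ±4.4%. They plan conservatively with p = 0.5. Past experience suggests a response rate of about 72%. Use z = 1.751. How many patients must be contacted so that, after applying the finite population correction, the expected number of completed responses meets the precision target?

395

Completed interviews needed (unadjusted): n₀ = 1.751² × 0.2500 / 0.044² ≈ 395.92 → 396.
FPC for N = 1,000: n = 396 / (1 + 395/1000) = 396 / 1.3950 ≈ 283.87 → 284.
At a 72% response rate, contacts needed = 284 / 0.72 ≈ 394.44 → 395.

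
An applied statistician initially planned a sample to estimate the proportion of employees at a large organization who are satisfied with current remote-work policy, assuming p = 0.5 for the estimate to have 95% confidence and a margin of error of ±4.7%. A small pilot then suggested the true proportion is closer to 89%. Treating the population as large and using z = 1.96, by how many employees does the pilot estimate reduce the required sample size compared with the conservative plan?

264

Conservative (p = 0.5): n = 1.96² × 0.25 / 0.047² ≈ 434.77 → 435.
Using p = 0.89: p(1−p) = 0.0979, so n = 1.96² × 0.0979 / 0.047² ≈ 170.25 → 171.
Reduction: 435 − 171 = 264.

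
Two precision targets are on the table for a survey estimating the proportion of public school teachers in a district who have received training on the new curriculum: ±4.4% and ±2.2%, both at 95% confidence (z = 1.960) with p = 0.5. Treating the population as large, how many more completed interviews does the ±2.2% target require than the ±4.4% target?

At ±4.4%: n = 1.960² × 0.2500 / 0.044² ≈ 496.07 → 497.
At ±2.2%: n = 1.960² × 0.2500 / 0.022² ≈ 1984.30 → 1985.
Additional respondents: 1985 − 497 = 1488.

1488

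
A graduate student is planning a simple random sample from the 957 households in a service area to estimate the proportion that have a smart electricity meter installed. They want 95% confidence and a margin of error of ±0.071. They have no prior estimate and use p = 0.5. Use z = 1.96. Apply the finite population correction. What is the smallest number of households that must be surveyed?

Unadjusted: n₀ = 1.96² × 0.50 × 0.50 / 0.071² ≈ 190.52, so n₀ = 191.
Finite population correction with N = 957: n = n₀ / (1 + (n₀−1)/N) = 191 / (1 + 190/957) = 191 / 1.1985 ≈ 159.36.
Rounding up, n = 160.

160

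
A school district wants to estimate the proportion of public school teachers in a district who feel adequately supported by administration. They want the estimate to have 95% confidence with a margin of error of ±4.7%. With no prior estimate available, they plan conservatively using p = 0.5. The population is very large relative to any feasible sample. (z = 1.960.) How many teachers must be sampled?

435

With p = 0.5, p(1−p) = 0.25.
n = z²·p(1−p)/E² = 1.960² × 0.2500 / 0.047² = 3.8416 × 0.2500 / 0.002209 ≈ 434.77.
Rounding up gives n = 435.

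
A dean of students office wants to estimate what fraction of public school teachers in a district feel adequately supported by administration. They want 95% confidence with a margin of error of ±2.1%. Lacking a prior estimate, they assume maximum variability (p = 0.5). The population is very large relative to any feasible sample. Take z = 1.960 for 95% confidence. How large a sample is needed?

With p = 0.5, p(1−p) = 0.25.
n = z²·p(1−p)/E² = 1.960² × 0.2500 / 0.021² = 3.8416 × 0.2500 / 0.000441 ≈ 2177.78.
Rounding up gives n = 2178.

2178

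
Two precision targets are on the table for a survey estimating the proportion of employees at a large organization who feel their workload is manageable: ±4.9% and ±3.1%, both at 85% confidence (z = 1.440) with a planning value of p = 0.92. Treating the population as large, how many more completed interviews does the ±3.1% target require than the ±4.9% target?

95

At ±4.9%: n = 1.440² × 0.0736 / 0.049² ≈ 63.56 → 64.
At ±3.1%: n = 1.440² × 0.0736 / 0.031² ≈ 158.81 → 159.
Additional respondents: 159 − 64 = 95.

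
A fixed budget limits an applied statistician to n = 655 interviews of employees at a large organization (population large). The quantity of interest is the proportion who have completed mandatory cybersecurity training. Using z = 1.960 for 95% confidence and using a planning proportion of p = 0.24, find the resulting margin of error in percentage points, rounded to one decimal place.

3.3

SE(p̂) = √[p(1−p)/n] = √[0.1824/655] = 0.01669.
E = z × SE = 1.960 × 0.01669 = 0.03271, or 3.3 percentage points.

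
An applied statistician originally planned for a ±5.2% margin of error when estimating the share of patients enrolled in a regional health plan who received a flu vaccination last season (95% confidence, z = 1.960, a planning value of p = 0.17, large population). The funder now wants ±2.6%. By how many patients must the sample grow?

At ±5.2%: n = 1.960² × 0.1411 / 0.052² ≈ 200.46 → 201.
At ±2.6%: n = 1.960² × 0.1411 / 0.026² ≈ 801.85 → 802.
Additional respondents: 802 − 201 = 601.

601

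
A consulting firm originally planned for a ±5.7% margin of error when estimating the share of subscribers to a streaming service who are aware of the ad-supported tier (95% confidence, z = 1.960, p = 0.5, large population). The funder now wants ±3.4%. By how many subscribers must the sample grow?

At ±5.7%: n = 1.960² × 0.2500 / 0.057² ≈ 295.60 → 296.
At ±3.4%: n = 1.960² × 0.2500 / 0.034² ≈ 830.80 → 831.
Additional respondents: 831 − 296 = 535.

535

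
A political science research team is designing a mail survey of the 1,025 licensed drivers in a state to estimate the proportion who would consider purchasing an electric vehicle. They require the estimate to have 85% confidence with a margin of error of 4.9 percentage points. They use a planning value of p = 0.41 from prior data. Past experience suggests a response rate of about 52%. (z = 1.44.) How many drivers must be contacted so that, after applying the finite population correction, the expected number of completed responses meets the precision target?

Completed interviews needed (unadjusted): n₀ = 1.44² × 0.2419 / 0.049² ≈ 208.91 → 209.
FPC for N = 1,025: n = 209 / (1 + 208/1025) = 209 / 1.2029 ≈ 173.74 → 174.
At a 52% response rate, contacts needed = 174 / 0.52 ≈ 334.62 → 335.

335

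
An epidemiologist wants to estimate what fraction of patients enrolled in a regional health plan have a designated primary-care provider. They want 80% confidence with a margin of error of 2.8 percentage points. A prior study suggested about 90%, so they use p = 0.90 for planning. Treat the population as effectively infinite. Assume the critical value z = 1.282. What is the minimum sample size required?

189

With p = 0.90, p(1−p) = 0.0900.
n = z²·p(1−p)/E² = 1.282² × 0.0900 / 0.028² = 1.6435 × 0.0900 / 0.000784 ≈ 188.67.
Rounding up gives n = 189.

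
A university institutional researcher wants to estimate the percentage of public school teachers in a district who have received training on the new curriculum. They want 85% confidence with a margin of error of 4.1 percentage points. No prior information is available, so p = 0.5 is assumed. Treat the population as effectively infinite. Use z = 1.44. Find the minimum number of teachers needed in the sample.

With p = 0.5, p(1−p) = 0.25.
n = z²·p(1−p)/E² = 1.44² × 0.2500 / 0.041² = 2.0736 × 0.2500 / 0.001681 ≈ 308.39.
Rounding up gives n = 309.

309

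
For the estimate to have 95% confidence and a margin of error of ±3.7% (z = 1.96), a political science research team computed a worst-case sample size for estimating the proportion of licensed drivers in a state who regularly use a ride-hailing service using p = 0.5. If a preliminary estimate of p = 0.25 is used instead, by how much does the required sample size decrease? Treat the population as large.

175

Conservative (p = 0.5): n = 1.96² × 0.25 / 0.037² ≈ 701.53 → 702.
Using p = 0.25: p(1−p) = 0.1875, so n = 1.96² × 0.1875 / 0.037² ≈ 526.15 → 527.
Reduction: 702 − 527 = 175.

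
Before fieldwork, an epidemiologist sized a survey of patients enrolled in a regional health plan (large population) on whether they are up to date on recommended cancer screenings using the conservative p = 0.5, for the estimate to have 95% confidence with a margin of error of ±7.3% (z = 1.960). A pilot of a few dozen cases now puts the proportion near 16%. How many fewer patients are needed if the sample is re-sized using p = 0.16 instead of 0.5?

Conservative (p = 0.5): n = 1.960² × 0.25 / 0.073² ≈ 180.22 → 181.
Using p = 0.16: p(1−p) = 0.1344, so n = 1.960² × 0.1344 / 0.073² ≈ 96.89 → 97.
Reduction: 181 − 97 = 84.

84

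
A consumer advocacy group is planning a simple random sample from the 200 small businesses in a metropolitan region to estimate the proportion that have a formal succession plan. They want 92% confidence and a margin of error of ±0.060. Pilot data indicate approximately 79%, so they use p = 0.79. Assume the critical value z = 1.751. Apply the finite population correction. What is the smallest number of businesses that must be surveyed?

84

Unadjusted: n₀ = 1.751² × 0.79 × 0.21 / 0.060² ≈ 141.29, so n₀ = 142.
Finite population correction with N = 200: n = n₀ / (1 + (n₀−1)/N) = 142 / (1 + 141/200) = 142 / 1.7050 ≈ 83.28.
Rounding up, n = 84.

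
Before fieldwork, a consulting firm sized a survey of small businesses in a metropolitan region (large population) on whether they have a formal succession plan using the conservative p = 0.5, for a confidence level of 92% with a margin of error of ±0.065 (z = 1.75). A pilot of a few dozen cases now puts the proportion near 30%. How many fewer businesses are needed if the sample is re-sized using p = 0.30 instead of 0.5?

29

Conservative (p = 0.5): n = 1.75² × 0.25 / 0.065² ≈ 181.21 → 182.
Using p = 0.30: p(1−p) = 0.2100, so n = 1.75² × 0.2100 / 0.065² ≈ 152.22 → 153.
Reduction: 182 − 153 = 29.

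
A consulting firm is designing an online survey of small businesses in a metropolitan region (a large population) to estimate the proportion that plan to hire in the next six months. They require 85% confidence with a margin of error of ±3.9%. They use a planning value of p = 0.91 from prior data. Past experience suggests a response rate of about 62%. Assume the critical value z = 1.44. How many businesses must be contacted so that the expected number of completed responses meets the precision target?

Completed interviews needed: n₀ = 1.44² × 0.0819 / 0.039² ≈ 111.66 → 112.
At a 62% response rate, contacts needed = 112 / 0.62 ≈ 180.65 → 181.

181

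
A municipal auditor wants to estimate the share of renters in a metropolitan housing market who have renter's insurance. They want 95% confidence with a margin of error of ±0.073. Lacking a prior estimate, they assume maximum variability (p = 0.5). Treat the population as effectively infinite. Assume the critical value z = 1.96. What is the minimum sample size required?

181

With p = 0.5, p(1−p) = 0.25.
n = z²·p(1−p)/E² = 1.96² × 0.2500 / 0.073² = 3.8416 × 0.2500 / 0.005329 ≈ 180.22.
Rounding up gives n = 181.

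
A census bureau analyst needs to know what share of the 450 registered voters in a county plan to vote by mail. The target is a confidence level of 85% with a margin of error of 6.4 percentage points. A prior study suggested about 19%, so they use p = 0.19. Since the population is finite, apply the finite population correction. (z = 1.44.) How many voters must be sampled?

67

Unadjusted: n₀ = 1.44² × 0.19 × 0.81 / 0.064² ≈ 77.91, so n₀ = 78.
Finite population correction with N = 450: n = n₀ / (1 + (n₀−1)/N) = 78 / (1 + 77/450) = 78 / 1.1711 ≈ 66.60.
Rounding up, n = 67.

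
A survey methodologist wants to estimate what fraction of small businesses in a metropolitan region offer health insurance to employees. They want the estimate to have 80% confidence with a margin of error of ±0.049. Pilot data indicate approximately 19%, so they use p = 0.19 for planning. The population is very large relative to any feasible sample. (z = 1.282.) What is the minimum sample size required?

With p = 0.19, p(1−p) = 0.1539.
n = z²·p(1−p)/E² = 1.282² × 0.1539 / 0.049² = 1.6435 × 0.1539 / 0.002401 ≈ 105.35.
Rounding up gives n = 106.

106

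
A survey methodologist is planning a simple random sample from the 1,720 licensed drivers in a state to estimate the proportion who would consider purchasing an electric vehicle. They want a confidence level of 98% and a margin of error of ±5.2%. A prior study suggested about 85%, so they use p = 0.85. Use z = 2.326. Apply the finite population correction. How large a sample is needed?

Unadjusted: n₀ = 2.326² × 0.85 × 0.15 / 0.052² ≈ 255.11, so n₀ = 256.
Finite population correction with N = 1,720: n = n₀ / (1 + (n₀−1)/N) = 256 / (1 + 255/1720) = 256 / 1.1483 ≈ 222.95.
Rounding up, n = 223.

223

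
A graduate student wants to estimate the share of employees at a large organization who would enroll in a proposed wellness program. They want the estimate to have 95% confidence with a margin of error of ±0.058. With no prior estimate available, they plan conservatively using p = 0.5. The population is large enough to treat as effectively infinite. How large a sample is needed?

286

For 95% confidence, z = 1.960.
With p = 0.5, p(1−p) = 0.25.
n = z²·p(1−p)/E² = 1.960² × 0.2500 / 0.058² = 3.8416 × 0.2500 / 0.003364 ≈ 285.49.
Rounding up gives n = 286.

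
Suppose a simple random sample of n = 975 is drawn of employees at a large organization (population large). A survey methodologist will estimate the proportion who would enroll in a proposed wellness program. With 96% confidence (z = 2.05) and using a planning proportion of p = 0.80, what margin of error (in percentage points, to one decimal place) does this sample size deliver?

2.6

SE(p̂) = √[p(1−p)/n] = √[0.1600/975] = 0.01281.
E = z × SE = 2.05 × 0.01281 = 0.02626, or 2.6 percentage points.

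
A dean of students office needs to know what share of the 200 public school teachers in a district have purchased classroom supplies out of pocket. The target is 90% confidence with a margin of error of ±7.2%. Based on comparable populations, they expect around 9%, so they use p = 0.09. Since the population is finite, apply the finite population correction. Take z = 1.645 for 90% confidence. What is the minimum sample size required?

36

Unadjusted: n₀ = 1.645² × 0.09 × 0.91 / 0.072² ≈ 42.75, so n₀ = 43.
Finite population correction with N = 200: n = n₀ / (1 + (n₀−1)/N) = 43 / (1 + 42/200) = 43 / 1.2100 ≈ 35.54.
Rounding up, n = 36.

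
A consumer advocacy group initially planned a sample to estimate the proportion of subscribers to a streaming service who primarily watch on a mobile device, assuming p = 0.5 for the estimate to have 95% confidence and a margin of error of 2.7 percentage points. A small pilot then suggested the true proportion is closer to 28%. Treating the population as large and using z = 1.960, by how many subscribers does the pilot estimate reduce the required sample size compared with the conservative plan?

Conservative (p = 0.5): n = 1.960² × 0.25 / 0.027² ≈ 1317.42 → 1318.
Using p = 0.28: p(1−p) = 0.2016, so n = 1.960² × 0.2016 / 0.027² ≈ 1062.37 → 1063.
Reduction: 1318 − 1063 = 255.

255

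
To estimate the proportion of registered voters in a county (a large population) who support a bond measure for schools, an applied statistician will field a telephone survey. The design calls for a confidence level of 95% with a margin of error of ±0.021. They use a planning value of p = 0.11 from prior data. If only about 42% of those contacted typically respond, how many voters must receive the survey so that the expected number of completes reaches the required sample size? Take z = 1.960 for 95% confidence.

Completed interviews needed: n₀ = 1.960² × 0.0979 / 0.021² ≈ 852.82 → 853.
At a 42% response rate, contacts needed = 853 / 0.42 ≈ 2030.95 → 2031.

2031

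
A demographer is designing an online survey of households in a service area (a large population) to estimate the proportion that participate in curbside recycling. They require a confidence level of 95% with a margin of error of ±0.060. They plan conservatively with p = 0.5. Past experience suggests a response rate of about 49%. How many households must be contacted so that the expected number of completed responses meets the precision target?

For 95% confidence, z = 1.960.
Completed interviews needed: n₀ = 1.960² × 0.2500 / 0.060² ≈ 266.78 → 267.
At a 49% response rate, contacts needed = 267 / 0.49 ≈ 544.90 → 545.

545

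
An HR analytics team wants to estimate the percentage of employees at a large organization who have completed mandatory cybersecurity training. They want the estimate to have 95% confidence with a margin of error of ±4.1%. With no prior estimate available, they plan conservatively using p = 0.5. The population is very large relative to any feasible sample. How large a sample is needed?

572

For 95% confidence, z = 1.960.
With p = 0.5, p(1−p) = 0.25.
n = z²·p(1−p)/E² = 1.960² × 0.2500 / 0.041² = 3.8416 × 0.2500 / 0.001681 ≈ 571.33.
Rounding up gives n = 572.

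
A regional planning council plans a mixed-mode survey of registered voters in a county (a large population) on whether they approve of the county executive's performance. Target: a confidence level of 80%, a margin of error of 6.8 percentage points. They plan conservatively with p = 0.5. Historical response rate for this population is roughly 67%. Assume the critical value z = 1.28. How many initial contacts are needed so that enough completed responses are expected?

133

Completed interviews needed: n₀ = 1.28² × 0.2500 / 0.068² ≈ 88.58 → 89.
At a 67% response rate, contacts needed = 89 / 0.67 ≈ 132.84 → 133.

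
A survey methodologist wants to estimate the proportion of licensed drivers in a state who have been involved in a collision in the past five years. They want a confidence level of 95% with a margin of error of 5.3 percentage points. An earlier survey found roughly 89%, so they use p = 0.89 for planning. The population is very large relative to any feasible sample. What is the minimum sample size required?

For 95% confidence, z = 1.960.
With p = 0.89, p(1−p) = 0.0979.
n = z²·p(1−p)/E² = 1.960² × 0.0979 / 0.053² = 3.8416 × 0.0979 / 0.002809 ≈ 133.89.
Rounding up gives n = 134.

134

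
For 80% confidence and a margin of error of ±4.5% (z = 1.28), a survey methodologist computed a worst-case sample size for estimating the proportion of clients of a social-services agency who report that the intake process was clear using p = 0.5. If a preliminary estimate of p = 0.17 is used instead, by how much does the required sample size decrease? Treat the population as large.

88

Conservative (p = 0.5): n = 1.28² × 0.25 / 0.045² ≈ 202.27 → 203.
Using p = 0.17: p(1−p) = 0.1411, so n = 1.28² × 0.1411 / 0.045² ≈ 114.16 → 115.
Reduction: 203 − 115 = 88.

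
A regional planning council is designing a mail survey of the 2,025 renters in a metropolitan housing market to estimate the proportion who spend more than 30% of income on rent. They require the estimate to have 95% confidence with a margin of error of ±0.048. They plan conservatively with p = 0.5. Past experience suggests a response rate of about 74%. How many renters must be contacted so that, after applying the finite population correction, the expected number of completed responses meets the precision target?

468

For 95% confidence, z = 1.96.
Completed interviews needed (unadjusted): n₀ = 1.96² × 0.2500 / 0.048² ≈ 416.84 → 417.
FPC for N = 2,025: n = 417 / (1 + 416/2025) = 417 / 1.2054 ≈ 345.93 → 346.
At a 74% response rate, contacts needed = 346 / 0.74 ≈ 467.57 → 468.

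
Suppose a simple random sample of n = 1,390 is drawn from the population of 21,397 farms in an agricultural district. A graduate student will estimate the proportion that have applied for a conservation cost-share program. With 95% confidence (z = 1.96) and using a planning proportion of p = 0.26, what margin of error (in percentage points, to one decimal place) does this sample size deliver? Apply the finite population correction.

Finite-population factor: (N−n)/(N−1) = (21397−1390)/(21397−1) = 0.9351.
SE(p̂) = √[p(1−p)/n · (N−n)/(N−1)] = √[0.1924/1390 × 0.9351] = 0.01138.
E = z × SE = 1.96 × 0.01138 = 0.02230 ≈ 2.2 percentage points.

2.2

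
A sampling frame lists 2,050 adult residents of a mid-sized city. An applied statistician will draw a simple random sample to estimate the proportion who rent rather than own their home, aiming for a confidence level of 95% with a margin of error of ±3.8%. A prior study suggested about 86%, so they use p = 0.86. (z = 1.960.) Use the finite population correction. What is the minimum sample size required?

Unadjusted: n₀ = 1.960² × 0.86 × 0.14 / 0.038² ≈ 320.31, so n₀ = 321.
Finite population correction with N = 2,050: n = n₀ / (1 + (n₀−1)/N) = 321 / (1 + 320/2050) = 321 / 1.1561 ≈ 277.66.
Rounding up, n = 278.

278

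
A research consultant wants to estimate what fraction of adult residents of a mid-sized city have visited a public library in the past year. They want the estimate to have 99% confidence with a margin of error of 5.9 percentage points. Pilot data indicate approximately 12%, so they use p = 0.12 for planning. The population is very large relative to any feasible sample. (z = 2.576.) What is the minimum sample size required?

With p = 0.12, p(1−p) = 0.1056.
n = z²·p(1−p)/E² = 2.576² × 0.1056 / 0.059² = 6.6358 × 0.1056 / 0.003481 ≈ 201.30.
Rounding up gives n = 202.

202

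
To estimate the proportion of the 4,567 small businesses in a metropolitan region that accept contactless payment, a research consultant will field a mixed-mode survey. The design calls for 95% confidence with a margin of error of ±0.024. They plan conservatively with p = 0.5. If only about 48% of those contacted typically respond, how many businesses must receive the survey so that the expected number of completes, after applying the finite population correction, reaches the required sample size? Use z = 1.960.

2546

Completed interviews needed (unadjusted): n₀ = 1.960² × 0.2500 / 0.024² ≈ 1667.36 → 1668.
FPC for N = 4,567: n = 1668 / (1 + 1667/4567) = 1668 / 1.3650 ≈ 1221.97 → 1222.
At a 48% response rate, contacts needed = 1222 / 0.48 ≈ 2545.83 → 2546.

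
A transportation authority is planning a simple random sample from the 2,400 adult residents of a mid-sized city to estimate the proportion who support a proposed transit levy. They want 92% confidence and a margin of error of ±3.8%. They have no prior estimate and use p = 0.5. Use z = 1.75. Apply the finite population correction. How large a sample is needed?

Unadjusted: n₀ = 1.75² × 0.50 × 0.50 / 0.038² ≈ 530.21, so n₀ = 531.
Finite population correction with N = 2,400: n = n₀ / (1 + (n₀−1)/N) = 531 / (1 + 530/2400) = 531 / 1.2208 ≈ 434.95.
Rounding up, n = 435.

435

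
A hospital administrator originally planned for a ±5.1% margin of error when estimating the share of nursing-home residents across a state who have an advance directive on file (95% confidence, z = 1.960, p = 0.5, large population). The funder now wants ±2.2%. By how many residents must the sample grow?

At ±5.1%: n = 1.960² × 0.2500 / 0.051² ≈ 369.24 → 370.
At ±2.2%: n = 1.960² × 0.2500 / 0.022² ≈ 1984.30 → 1985.
Additional respondents: 1985 − 370 = 1615.

1615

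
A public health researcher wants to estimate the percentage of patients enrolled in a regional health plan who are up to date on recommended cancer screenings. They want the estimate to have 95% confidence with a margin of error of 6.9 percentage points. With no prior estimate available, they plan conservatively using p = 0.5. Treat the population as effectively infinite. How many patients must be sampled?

For 95% confidence, z = 1.960.
With p = 0.5, p(1−p) = 0.25.
n = z²·p(1−p)/E² = 1.960² × 0.2500 / 0.069² = 3.8416 × 0.2500 / 0.004761 ≈ 201.72.
Rounding up gives n = 202.

202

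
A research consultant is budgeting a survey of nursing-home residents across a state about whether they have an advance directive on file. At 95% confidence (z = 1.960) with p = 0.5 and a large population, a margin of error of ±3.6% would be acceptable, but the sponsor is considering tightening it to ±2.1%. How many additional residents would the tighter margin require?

1436

At ±3.6%: n = 1.960² × 0.2500 / 0.036² ≈ 741.05 → 742.
At ±2.1%: n = 1.960² × 0.2500 / 0.021² ≈ 2177.78 → 2178.
Additional respondents: 2178 − 742 = 1436.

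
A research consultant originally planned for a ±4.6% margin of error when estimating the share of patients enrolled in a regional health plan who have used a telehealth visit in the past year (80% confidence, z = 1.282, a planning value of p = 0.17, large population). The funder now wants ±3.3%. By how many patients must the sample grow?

At ±4.6%: n = 1.282² × 0.1411 / 0.046² ≈ 109.59 → 110.
At ±3.3%: n = 1.282² × 0.1411 / 0.033² ≈ 212.95 → 213.
Additional respondents: 213 − 110 = 103.

103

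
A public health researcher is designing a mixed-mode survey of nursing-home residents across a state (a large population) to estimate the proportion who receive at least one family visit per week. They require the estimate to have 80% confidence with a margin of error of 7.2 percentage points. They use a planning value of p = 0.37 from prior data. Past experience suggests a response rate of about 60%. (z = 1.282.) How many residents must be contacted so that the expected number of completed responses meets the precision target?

124

Completed interviews needed: n₀ = 1.282² × 0.2331 / 0.072² ≈ 73.90 → 74.
At a 60% response rate, contacts needed = 74 / 0.60 ≈ 123.33 → 124.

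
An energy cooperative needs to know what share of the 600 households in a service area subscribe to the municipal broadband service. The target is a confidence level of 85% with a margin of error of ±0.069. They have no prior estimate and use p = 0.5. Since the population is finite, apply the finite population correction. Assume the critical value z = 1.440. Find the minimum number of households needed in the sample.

Unadjusted: n₀ = 1.440² × 0.50 × 0.50 / 0.069² ≈ 108.88, so n₀ = 109.
Finite population correction with N = 600: n = n₀ / (1 + (n₀−1)/N) = 109 / (1 + 108/600) = 109 / 1.1800 ≈ 92.37.
Rounding up, n = 93.

93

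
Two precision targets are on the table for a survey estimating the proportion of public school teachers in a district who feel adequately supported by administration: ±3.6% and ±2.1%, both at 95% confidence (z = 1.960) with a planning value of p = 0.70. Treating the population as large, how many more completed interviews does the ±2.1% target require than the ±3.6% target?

At ±3.6%: n = 1.960² × 0.2100 / 0.036² ≈ 622.48 → 623.
At ±2.1%: n = 1.960² × 0.2100 / 0.021² ≈ 1829.33 → 1830.
Additional respondents: 1830 − 623 = 1207.

1207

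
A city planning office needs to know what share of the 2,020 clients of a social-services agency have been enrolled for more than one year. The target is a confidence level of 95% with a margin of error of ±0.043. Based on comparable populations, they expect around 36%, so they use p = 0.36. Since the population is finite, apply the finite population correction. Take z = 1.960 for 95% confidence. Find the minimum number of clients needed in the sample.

388

Unadjusted: n₀ = 1.960² × 0.36 × 0.64 / 0.043² ≈ 478.69, so n₀ = 479.
Finite population correction with N = 2,020: n = n₀ / (1 + (n₀−1)/N) = 479 / (1 + 478/2020) = 479 / 1.2366 ≈ 387.34.
Rounding up, n = 388.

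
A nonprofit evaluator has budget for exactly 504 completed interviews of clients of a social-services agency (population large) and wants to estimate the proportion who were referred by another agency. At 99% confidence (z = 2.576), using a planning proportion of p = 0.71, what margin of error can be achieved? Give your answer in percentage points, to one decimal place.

5.2

SE(p̂) = √[p(1−p)/n] = √[0.2059/504] = 0.02021.
E = z × SE = 2.576 × 0.02021 = 0.05207, or 5.2 percentage points.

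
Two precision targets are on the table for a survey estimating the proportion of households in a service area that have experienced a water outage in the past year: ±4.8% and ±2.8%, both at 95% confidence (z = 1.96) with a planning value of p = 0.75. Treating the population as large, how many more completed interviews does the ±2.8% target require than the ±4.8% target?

At ±4.8%: n = 1.96² × 0.1875 / 0.048² ≈ 312.63 → 313.
At ±2.8%: n = 1.96² × 0.1875 / 0.028² ≈ 918.75 → 919.
Additional respondents: 919 − 313 = 606.

606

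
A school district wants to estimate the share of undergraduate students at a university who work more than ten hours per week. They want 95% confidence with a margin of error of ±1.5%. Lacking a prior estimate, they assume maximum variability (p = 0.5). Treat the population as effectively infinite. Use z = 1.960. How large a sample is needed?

4269

With p = 0.5, p(1−p) = 0.25.
n = z²·p(1−p)/E² = 1.960² × 0.2500 / 0.015² = 3.8416 × 0.2500 / 0.000225 ≈ 4268.44.
Rounding up gives n = 4269.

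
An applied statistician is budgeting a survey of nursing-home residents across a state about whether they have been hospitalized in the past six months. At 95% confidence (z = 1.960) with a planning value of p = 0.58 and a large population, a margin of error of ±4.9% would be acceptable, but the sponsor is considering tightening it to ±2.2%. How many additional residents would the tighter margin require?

1544

At ±4.9%: n = 1.960² × 0.2436 / 0.049² ≈ 389.76 → 390.
At ±2.2%: n = 1.960² × 0.2436 / 0.022² ≈ 1933.50 → 1934.
Additional respondents: 1934 − 390 = 1544.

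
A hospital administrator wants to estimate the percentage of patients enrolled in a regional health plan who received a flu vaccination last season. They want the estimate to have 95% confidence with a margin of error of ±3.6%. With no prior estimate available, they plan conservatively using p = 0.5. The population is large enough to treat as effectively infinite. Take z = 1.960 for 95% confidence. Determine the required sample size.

742

With p = 0.5, p(1−p) = 0.25.
n = z²·p(1−p)/E² = 1.960² × 0.2500 / 0.036² = 3.8416 × 0.2500 / 0.001296 ≈ 741.05.
Rounding up gives n = 742.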